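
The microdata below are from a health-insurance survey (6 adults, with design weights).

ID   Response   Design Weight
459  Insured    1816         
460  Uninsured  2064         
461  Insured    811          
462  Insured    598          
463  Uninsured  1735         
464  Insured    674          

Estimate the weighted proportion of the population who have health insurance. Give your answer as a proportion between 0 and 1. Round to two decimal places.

Sum of weights for 'Insured' = 1816 + 811 + 598 + 674 = 3899
Total weight = 1816 + 2064 + 811 + 598 + 1735 + 674 = 7698
Weighted proportion = 3899 / 7698 = 0.50649519

0.51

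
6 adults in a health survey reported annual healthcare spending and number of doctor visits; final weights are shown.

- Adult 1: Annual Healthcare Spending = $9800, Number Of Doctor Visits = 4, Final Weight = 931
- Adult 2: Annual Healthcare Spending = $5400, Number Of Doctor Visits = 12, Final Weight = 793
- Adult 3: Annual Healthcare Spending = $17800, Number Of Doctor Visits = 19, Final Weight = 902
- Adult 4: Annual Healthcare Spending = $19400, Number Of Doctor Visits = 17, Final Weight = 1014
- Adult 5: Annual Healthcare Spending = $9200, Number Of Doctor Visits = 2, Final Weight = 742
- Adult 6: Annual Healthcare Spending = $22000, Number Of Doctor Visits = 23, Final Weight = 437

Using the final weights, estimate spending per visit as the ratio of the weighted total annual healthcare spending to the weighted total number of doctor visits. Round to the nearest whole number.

Σ wᵢ·y = 65573600
Σ wᵢ·x = 4×931 + 12×793 + 19×902 + 17×1014 + 2×742 + 23×437
  = 3724 + 9516 + 17138 + 17238 + 1484 + 10051 = 59151
Ratio = 65573600 / 59151 = 1108.5797

1109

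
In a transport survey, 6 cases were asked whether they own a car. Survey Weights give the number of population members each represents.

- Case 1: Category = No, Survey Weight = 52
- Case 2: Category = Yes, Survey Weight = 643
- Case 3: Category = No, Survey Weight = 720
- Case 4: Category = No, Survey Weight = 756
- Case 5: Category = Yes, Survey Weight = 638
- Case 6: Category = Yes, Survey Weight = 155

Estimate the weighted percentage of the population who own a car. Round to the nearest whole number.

48

Sum of weights for 'Yes' = 643 + 638 + 155 = 1436
Total weight = 52 + 643 + 720 + 756 + 638 + 155 = 2964
Weighted proportion = 1436 / 2964 = 0.48448043 → 48.448043%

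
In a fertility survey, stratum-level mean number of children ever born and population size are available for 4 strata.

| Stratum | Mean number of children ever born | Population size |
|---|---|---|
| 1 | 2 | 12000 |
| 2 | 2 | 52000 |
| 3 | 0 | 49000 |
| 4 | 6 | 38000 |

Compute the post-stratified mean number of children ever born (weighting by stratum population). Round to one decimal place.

2.4

Σ Nₕ·x̄ₕ = 2×12000 + 2×52000 + 0×49000 + 6×38000
  = 24000 + 104000 + 0 + 228000 = 356000
Σ Nₕ = 151000
Overall mean = 356000 / 151000 = 2.3576159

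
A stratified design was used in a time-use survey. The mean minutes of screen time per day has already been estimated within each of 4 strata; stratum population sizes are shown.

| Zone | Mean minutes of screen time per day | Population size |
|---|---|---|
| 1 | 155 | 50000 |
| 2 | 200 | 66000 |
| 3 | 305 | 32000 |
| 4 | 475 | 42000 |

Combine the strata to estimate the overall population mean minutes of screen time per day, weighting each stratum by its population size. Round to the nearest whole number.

267

Σ Nₕ·x̄ₕ = 155×50000 + 200×66000 + 305×32000 + 475×42000
  = 7750000 + 13200000 + 9760000 + 19950000 = 50660000
Σ Nₕ = 50000 + 66000 + 32000 + 42000 = 190000
Overall mean = 50660000 / 190000 = 266.63158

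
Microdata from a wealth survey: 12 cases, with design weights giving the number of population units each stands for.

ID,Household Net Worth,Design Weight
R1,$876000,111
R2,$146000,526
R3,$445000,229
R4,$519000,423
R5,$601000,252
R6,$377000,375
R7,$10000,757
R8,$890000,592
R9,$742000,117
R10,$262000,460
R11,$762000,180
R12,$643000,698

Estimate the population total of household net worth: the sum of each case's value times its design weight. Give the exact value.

2116059000

Weighted total = 876000×111 + 146000×526 + 445000×229 + 519000×423 + 601000×252 + 377000×375 + 10000×757 + 890000×592 + 742000×117 + 262000×460 + 762000×180 + 643000×698
  = 97236000 + 76796000 + 101905000 + 219537000 + 151452000 + 141375000 + 7570000 + 526880000 + 86814000 + 120520000 + 137160000 + 448814000 = 2116059000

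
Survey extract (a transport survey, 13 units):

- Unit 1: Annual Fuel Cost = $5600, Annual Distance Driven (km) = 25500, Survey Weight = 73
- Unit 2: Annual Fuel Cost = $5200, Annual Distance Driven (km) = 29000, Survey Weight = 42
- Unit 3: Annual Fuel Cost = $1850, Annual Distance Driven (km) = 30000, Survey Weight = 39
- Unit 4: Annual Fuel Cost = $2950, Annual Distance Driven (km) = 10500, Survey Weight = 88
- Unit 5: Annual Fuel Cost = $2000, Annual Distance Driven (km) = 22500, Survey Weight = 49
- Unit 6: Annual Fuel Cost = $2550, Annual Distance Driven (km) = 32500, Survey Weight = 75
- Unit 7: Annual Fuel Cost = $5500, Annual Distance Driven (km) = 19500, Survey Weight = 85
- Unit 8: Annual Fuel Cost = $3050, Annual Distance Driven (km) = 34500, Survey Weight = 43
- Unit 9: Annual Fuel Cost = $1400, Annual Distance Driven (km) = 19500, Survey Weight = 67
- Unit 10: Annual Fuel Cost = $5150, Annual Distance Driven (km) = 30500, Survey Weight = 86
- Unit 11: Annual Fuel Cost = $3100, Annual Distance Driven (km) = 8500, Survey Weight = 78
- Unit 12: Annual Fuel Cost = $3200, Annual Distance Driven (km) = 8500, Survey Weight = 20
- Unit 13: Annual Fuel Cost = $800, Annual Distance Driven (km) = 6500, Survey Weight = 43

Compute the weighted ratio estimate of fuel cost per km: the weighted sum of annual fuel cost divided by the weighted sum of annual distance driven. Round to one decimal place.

Σ wᵢ·y = 2723750
Σ wᵢ·x = 16896500
Ratio = 2723750 / 16896500 = 0.16120202

0.2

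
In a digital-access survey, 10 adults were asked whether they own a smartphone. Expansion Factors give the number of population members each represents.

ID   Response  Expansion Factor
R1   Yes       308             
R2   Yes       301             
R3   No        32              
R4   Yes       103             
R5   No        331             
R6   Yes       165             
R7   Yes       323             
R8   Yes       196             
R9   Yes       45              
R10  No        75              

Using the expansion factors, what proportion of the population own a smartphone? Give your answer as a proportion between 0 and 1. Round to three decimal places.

Sum of weights for 'Yes' = 308 + 301 + 103 + 165 + 323 + 196 + 45 = 1441
Total weight = 308 + 301 + 32 + 103 + 331 + 165 + 323 + 196 + 45 + 75 = 1879
Weighted proportion = 1441 / 1879 = 0.76689729

0.767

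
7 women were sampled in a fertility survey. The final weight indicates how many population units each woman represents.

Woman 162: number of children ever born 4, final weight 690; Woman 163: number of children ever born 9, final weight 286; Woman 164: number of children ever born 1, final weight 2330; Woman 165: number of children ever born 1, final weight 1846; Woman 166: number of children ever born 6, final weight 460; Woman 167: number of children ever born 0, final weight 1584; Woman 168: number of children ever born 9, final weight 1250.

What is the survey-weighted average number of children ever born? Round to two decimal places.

Weighted sum = 23520
Sum of weights = 690 + 286 + 2330 + 1846 + 460 + 1584 + 1250 = 8446
Weighted mean = 23520 / 8446 = 2.7847502

2.78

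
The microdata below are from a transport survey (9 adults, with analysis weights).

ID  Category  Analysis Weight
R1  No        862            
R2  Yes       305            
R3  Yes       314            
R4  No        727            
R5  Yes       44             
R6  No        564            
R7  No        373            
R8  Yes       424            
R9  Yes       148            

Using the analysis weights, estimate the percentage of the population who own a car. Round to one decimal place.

32.8

Sum of weights for 'Yes' = 305 + 314 + 44 + 424 + 148 = 1235
Total weight = 3761
Weighted proportion = 1235 / 3761 = 0.32837011 → 32.837011%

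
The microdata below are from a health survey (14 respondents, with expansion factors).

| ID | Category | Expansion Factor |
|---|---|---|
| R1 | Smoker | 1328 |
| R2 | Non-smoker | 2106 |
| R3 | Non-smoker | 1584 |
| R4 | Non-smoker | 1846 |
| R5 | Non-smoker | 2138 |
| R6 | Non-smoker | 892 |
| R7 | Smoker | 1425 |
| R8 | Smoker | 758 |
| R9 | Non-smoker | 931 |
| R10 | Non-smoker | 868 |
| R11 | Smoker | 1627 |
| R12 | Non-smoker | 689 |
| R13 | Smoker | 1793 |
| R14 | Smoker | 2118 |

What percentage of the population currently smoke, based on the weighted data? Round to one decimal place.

Sum of weights for 'Smoker' = 1328 + 1425 + 758 + 1627 + 1793 + 2118 = 9049
Total weight = 20103
Weighted proportion = 9049 / 20103 = 0.45013182 → 45.013182%

45.0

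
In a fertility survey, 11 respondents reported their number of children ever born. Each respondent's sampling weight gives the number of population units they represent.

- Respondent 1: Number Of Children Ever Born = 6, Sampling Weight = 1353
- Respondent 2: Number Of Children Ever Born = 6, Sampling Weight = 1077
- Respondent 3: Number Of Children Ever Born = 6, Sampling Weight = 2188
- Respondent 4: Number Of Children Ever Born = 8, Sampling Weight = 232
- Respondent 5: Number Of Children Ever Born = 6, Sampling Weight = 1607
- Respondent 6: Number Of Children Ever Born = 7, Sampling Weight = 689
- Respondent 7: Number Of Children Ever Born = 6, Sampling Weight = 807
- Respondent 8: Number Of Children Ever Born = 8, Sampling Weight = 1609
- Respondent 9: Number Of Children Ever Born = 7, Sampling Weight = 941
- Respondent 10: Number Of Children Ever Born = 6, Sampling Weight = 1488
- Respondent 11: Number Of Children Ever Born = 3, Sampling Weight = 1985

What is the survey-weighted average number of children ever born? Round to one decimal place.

Weighted sum = 6×1353 + 6×1077 + 6×2188 + 8×232 + 6×1607 + 7×689 + 6×807 + 8×1609 + 7×941 + 6×1488 + 3×1985
  = 8118 + 6462 + 13128 + 1856 + 9642 + 4823 + 4842 + 12872 + 6587 + 8928 + 5955 = 83213
Sum of weights = 1353 + 1077 + 2188 + 232 + 1607 + 689 + 807 + 1609 + 941 + 1488 + 1985 = 13976
Weighted mean = 83213 / 13976 = 5.9539926

6.0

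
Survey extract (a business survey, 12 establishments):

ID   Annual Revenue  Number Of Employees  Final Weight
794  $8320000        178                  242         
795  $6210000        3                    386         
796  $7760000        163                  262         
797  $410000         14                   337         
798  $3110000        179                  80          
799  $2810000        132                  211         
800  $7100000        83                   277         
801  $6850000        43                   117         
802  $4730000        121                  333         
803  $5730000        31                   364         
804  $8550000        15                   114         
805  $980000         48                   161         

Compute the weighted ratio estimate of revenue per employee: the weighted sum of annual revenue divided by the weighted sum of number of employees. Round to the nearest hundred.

67200

Σ wᵢ·y = 8320000×242 + 6210000×386 + 7760000×262 + 410000×337 + 3110000×80 + 2810000×211 + 7100000×277 + 6850000×117 + 4730000×333 + 5730000×364 + 8550000×114 + 980000×161
  = 2013440000 + 2397060000 + 2033120000 + 138170000 + 248800000 + 592910000 + 1966700000 + 801450000 + 1575090000 + 2085720000 + 974700000 + 157780000 = 14984940000
Σ wᵢ·x = 178×242 + 3×386 + 163×262 + 14×337 + 179×80 + 132×211 + 83×277 + 43×117 + 121×333 + 31×364 + 15×114 + 48×161
  = 222867
Ratio = 14984940000 / 222867 = 67237.141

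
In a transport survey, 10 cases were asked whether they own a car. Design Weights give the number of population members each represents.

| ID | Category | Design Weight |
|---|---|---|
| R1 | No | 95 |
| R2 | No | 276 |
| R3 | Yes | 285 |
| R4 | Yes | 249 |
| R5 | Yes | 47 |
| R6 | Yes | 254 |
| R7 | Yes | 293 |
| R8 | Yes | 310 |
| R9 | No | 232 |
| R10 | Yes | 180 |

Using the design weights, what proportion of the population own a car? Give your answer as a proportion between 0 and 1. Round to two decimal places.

Sum of weights for 'Yes' = 285 + 249 + 47 + 254 + 293 + 310 + 180 = 1618
Total weight = 95 + 276 + 285 + 249 + 47 + 254 + 293 + 310 + 232 + 180 = 2221
Weighted proportion = 1618 / 2221 = 0.72850068

0.73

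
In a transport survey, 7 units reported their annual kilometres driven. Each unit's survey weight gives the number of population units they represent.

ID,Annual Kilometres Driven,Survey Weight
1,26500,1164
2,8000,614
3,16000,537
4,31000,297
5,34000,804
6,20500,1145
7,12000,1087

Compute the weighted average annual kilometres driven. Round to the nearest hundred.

20800

Weighted sum = 26500×1164 + 8000×614 + 16000×537 + 31000×297 + 34000×804 + 20500×1145 + 12000×1087
  = 30846000 + 4912000 + 8592000 + 9207000 + 27336000 + 23472500 + 13044000 = 117409500
Sum of weights = 1164 + 614 + 537 + 297 + 804 + 1145 + 1087 = 5648
Weighted mean = 117409500 / 5648 = 20787.801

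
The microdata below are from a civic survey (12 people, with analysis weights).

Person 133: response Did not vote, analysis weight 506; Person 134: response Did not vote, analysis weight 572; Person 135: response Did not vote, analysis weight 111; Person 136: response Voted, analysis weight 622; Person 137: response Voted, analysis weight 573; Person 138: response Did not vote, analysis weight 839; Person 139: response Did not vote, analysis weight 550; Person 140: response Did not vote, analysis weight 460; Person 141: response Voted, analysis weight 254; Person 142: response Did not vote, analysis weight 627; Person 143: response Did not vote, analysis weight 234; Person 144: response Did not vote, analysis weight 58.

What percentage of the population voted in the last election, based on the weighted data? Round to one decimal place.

Sum of weights for 'Voted' = 622 + 573 + 254 = 1449
Total weight = 506 + 572 + 111 + 622 + 573 + 839 + 550 + 460 + 254 + 627 + 234 + 58 = 5406
Weighted proportion = 1449 / 5406 = 0.26803552 → 26.803552%

26.8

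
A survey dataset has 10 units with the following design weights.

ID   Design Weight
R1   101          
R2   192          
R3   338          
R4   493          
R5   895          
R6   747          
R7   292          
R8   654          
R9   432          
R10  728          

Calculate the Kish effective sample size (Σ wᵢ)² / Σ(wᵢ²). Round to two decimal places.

7.93

Σ wᵢ = 101 + 192 + 338 + 493 + 895 + 747 + 292 + 654 + 432 + 728 = 4872
Σ wᵢ² = 10201 + 36864 + 114244 + 243049 + 801025 + 558009 + 85264 + 427716 + 186624 + 529984 = 2992980
n_eff = 4872² / 2992980 = 23736384 / 2992980 = 7.9306858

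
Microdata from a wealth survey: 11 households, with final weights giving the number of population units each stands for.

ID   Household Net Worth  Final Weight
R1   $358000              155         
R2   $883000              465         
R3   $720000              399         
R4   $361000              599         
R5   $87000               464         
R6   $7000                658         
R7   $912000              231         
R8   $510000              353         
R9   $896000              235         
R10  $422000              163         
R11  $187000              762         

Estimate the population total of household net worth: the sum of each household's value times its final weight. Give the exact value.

Weighted total = 358000×155 + 883000×465 + 720000×399 + 361000×599 + 87000×464 + 7000×658 + 912000×231 + 510000×353 + 896000×235 + 422000×163 + 187000×762
  = 1827120000

1827120000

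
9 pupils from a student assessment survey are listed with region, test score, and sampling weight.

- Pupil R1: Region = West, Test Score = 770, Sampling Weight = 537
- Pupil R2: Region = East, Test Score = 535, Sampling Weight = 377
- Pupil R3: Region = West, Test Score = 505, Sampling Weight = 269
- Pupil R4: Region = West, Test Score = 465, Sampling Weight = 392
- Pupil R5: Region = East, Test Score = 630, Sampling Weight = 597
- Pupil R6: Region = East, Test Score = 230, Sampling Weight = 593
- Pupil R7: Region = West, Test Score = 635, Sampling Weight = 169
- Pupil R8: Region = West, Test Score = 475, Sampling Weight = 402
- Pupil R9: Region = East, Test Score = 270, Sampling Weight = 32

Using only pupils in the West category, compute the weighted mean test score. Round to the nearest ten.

580

West rows: R1, R3, R4, R7, R8
Weighted sum = 770×537 + 505×269 + 465×392 + 635×169 + 475×402
  = 413490 + 135845 + 182280 + 107315 + 190950 = 1029880
Sum of weights = 537 + 269 + 392 + 169 + 402 = 1769
Weighted mean = 1029880 / 1769 = 582.18202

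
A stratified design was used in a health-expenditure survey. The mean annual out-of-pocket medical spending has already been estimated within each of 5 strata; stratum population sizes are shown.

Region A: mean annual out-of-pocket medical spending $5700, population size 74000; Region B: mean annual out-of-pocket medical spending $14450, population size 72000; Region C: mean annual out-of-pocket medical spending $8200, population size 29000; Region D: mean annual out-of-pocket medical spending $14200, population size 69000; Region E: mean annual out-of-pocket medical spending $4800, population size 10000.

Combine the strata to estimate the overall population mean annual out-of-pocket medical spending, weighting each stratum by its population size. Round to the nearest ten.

Σ Nₕ·x̄ₕ = 5700×74000 + 14450×72000 + 8200×29000 + 14200×69000 + 4800×10000
  = 2727800000
Σ Nₕ = 74000 + 72000 + 29000 + 69000 + 10000 = 254000
Overall mean = 2727800000 / 254000 = 10739.37

10740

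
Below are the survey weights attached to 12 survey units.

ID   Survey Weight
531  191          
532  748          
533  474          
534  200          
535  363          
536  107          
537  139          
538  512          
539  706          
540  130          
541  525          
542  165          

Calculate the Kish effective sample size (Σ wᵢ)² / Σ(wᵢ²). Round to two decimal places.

Σ wᵢ = 191 + 748 + 474 + 200 + 363 + 107 + 139 + 512 + 706 + 130 + 525 + 165 = 4260
Σ wᵢ² = 2103530
n_eff = 4260² / 2103530 = 18147600 / 2103530 = 8.6272124

8.63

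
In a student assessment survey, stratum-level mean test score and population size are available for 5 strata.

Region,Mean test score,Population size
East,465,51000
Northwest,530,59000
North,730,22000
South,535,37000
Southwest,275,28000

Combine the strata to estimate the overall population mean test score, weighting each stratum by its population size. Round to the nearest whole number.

500

Σ Nₕ·x̄ₕ = 465×51000 + 530×59000 + 730×22000 + 535×37000 + 275×28000
  = 23715000 + 31270000 + 16060000 + 19795000 + 7700000 = 98540000
Σ Nₕ = 51000 + 59000 + 22000 + 37000 + 28000 = 197000
Overall mean = 98540000 / 197000 = 500.20305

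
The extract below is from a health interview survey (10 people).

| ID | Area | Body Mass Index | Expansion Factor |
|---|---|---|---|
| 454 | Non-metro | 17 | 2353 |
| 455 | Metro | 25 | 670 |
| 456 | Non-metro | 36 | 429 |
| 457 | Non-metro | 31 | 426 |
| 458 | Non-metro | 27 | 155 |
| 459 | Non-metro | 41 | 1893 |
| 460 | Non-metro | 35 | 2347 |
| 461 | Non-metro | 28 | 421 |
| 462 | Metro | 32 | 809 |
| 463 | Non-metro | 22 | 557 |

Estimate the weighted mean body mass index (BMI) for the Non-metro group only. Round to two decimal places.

29.91

Non-metro rows: 454, 456, 457, 458, 459, 460, 461, 463
Weighted sum = 17×2353 + 36×429 + 31×426 + 27×155 + 41×1893 + 35×2347 + 28×421 + 22×557
  = 256636
Sum of weights = 2353 + 429 + 426 + 155 + 1893 + 2347 + 421 + 557 = 8581
Weighted mean = 256636 / 8581 = 29.90747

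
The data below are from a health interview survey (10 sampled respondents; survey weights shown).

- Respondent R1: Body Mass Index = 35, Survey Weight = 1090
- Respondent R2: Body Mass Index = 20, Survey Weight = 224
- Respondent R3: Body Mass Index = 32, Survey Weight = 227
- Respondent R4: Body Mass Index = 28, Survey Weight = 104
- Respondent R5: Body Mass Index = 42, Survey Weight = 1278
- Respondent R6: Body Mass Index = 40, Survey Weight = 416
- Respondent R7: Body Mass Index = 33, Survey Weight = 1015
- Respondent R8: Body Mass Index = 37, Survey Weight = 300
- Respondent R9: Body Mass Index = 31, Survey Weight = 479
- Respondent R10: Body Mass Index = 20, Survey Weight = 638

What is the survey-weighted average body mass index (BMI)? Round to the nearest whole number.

34

Weighted sum = 35×1090 + 20×224 + 32×227 + 28×104 + 42×1278 + 40×416 + 33×1015 + 37×300 + 31×479 + 20×638
  = 38150 + 4480 + 7264 + 2912 + 53676 + 16640 + 33495 + 11100 + 14849 + 12760 = 195326
Sum of weights = 1090 + 224 + 227 + 104 + 1278 + 416 + 1015 + 300 + 479 + 638 = 5771
Weighted mean = 195326 / 5771 = 33.846127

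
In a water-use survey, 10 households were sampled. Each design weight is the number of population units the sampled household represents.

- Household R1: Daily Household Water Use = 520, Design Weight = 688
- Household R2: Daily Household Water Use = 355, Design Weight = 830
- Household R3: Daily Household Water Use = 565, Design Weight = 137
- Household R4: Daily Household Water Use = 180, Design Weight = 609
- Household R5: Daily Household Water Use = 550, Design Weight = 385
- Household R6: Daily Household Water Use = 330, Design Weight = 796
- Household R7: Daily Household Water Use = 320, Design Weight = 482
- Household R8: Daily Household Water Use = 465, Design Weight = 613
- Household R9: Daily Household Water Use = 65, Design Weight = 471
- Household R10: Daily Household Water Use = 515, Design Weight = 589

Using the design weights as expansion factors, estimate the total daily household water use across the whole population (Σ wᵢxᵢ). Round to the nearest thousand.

Weighted total = 520×688 + 355×830 + 565×137 + 180×609 + 550×385 + 330×796 + 320×482 + 465×613 + 65×471 + 515×589
  = 357760 + 294650 + 77405 + 109620 + 211750 + 262680 + 154240 + 285045 + 30615 + 303335 = 2087100

2087000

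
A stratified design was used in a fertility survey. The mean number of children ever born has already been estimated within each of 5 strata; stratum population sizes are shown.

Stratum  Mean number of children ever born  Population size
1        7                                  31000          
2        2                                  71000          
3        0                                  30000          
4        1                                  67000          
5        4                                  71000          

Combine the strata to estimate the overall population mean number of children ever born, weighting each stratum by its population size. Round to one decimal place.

Σ Nₕ·x̄ₕ = 710000
Σ Nₕ = 31000 + 71000 + 30000 + 67000 + 71000 = 270000
Overall mean = 710000 / 270000 = 2.6296296

2.6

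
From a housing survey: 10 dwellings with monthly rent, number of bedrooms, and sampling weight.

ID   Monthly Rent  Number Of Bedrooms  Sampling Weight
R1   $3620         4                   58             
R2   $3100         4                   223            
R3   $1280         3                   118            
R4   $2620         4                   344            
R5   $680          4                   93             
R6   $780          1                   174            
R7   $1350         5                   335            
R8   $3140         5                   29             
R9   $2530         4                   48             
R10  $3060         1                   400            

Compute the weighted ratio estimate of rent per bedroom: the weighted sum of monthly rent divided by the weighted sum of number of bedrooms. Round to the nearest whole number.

Σ wᵢ·y = 3620×58 + 3100×223 + 1280×118 + 2620×344 + 680×93 + 780×174 + 1350×335 + 3140×29 + 2530×48 + 3060×400
  = 4041290
Σ wᵢ·x = 4×58 + 4×223 + 3×118 + 4×344 + 4×93 + 1×174 + 5×335 + 5×29 + 4×48 + 1×400
  = 232 + 892 + 354 + 1376 + 372 + 174 + 1675 + 145 + 192 + 400 = 5812
Ratio = 4041290 / 5812 = 695.33551

695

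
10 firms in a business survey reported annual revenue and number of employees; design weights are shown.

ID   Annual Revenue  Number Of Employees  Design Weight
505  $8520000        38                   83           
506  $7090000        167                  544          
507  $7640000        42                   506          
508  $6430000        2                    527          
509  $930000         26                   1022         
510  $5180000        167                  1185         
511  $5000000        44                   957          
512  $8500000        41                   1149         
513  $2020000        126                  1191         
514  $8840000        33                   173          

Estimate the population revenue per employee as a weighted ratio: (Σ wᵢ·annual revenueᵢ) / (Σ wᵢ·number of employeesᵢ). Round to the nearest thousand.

Σ wᵢ·y = 8520000×83 + 7090000×544 + 7640000×506 + 6430000×527 + 930000×1022 + 5180000×1185 + 5000000×957 + 8500000×1149 + 2020000×1191 + 8840000×173
  = 707160000 + 3856960000 + 3865840000 + 3388610000 + 950460000 + 6138300000 + 4785000000 + 9766500000 + 2405820000 + 1529320000 = 37393970000
Σ wᵢ·x = 38×83 + 167×544 + 42×506 + 2×527 + 26×1022 + 167×1185 + 44×957 + 41×1149 + 126×1191 + 33×173
  = 3154 + 90848 + 21252 + 1054 + 26572 + 197895 + 42108 + 47109 + 150066 + 5709 = 585767
Ratio = 37393970000 / 585767 = 63837.618

64000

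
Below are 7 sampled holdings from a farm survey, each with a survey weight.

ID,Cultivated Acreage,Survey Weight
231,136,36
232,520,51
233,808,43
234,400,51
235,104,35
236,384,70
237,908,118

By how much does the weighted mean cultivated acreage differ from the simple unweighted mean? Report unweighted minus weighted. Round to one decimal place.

Unweighted sum = 136 + 520 + 808 + 400 + 104 + 384 + 908 = 3260
Unweighted mean = 3260 / 7 = 465.71429
Weighted sum = 136×36 + 520×51 + 808×43 + 400×51 + 104×35 + 384×70 + 908×118
  = 4896 + 26520 + 34744 + 20400 + 3640 + 26880 + 107144 = 224224
Sum of weights = 36 + 51 + 43 + 51 + 35 + 70 + 118 = 404
Weighted mean = 224224 / 404 = 555.0099
Difference (unweighted minus weighted) = -89.295615

-89.3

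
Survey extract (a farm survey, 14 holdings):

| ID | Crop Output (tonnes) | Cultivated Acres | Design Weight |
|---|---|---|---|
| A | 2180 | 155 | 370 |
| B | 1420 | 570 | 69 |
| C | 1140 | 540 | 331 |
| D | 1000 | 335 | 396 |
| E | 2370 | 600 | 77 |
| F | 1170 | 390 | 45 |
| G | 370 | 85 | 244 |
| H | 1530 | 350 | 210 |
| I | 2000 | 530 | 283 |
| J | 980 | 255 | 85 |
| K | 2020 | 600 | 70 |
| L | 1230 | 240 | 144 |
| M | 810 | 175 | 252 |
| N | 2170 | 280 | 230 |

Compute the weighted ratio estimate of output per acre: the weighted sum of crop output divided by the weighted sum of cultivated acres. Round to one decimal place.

4.3

Σ wᵢ·y = 3995680
Σ wᵢ·x = 922795
Ratio = 3995680 / 922795 = 4.3299758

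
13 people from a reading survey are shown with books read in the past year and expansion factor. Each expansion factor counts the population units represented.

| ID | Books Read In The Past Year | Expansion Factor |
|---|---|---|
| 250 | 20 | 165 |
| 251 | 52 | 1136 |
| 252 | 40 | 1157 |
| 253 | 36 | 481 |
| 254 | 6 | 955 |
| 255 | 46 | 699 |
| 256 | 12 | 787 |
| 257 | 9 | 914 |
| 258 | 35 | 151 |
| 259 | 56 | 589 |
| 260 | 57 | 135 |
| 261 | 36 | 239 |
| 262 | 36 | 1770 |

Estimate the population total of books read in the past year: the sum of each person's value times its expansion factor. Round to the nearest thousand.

Weighted total = 299810

300000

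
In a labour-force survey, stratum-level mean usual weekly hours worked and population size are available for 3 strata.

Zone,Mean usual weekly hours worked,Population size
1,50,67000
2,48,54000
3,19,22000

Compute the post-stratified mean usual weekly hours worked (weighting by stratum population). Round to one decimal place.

44.5

Σ Nₕ·x̄ₕ = 50×67000 + 48×54000 + 19×22000
  = 3350000 + 2592000 + 418000 = 6360000
Σ Nₕ = 67000 + 54000 + 22000 = 143000
Overall mean = 6360000 / 143000 = 44.475524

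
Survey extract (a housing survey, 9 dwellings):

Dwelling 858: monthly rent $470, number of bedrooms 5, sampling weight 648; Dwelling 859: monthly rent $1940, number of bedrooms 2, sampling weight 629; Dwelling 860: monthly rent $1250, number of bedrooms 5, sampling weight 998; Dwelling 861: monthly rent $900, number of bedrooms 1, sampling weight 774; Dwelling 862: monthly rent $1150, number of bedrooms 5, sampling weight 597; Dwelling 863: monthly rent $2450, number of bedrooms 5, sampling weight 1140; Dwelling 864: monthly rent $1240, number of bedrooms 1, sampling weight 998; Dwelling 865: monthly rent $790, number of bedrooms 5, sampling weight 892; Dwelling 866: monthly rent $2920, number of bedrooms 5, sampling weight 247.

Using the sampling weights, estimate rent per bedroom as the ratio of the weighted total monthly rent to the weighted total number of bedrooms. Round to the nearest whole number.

375

Σ wᵢ·y = 470×648 + 1940×629 + 1250×998 + 900×774 + 1150×597 + 2450×1140 + 1240×998 + 790×892 + 2920×247
  = 304560 + 1220260 + 1247500 + 696600 + 686550 + 2793000 + 1237520 + 704680 + 721240 = 9611910
Σ wᵢ·x = 25640
Ratio = 9611910 / 25640 = 374.87949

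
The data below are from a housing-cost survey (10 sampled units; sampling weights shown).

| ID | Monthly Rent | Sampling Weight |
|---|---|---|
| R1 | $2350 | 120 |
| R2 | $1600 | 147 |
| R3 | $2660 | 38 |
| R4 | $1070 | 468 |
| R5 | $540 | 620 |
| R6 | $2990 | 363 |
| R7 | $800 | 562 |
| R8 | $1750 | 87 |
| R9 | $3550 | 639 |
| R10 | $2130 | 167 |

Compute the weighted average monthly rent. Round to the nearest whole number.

1795

Weighted sum = 2350×120 + 1600×147 + 2660×38 + 1070×468 + 540×620 + 2990×363 + 800×562 + 1750×87 + 3550×639 + 2130×167
  = 282000 + 235200 + 101080 + 500760 + 334800 + 1085370 + 449600 + 152250 + 2268450 + 355710 = 5765220
Sum of weights = 3211
Weighted mean = 5765220 / 3211 = 1795.4594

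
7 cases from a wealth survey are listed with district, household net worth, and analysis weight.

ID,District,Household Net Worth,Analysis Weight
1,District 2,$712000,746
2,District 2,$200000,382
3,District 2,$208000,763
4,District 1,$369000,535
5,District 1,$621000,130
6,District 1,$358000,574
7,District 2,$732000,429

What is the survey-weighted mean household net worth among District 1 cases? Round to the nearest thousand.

390000

District 1 rows: 4, 5, 6
Weighted sum = 369000×535 + 621000×130 + 358000×574
  = 483637000
Sum of weights = 1239
Weighted mean = 483637000 / 1239 = 390344.63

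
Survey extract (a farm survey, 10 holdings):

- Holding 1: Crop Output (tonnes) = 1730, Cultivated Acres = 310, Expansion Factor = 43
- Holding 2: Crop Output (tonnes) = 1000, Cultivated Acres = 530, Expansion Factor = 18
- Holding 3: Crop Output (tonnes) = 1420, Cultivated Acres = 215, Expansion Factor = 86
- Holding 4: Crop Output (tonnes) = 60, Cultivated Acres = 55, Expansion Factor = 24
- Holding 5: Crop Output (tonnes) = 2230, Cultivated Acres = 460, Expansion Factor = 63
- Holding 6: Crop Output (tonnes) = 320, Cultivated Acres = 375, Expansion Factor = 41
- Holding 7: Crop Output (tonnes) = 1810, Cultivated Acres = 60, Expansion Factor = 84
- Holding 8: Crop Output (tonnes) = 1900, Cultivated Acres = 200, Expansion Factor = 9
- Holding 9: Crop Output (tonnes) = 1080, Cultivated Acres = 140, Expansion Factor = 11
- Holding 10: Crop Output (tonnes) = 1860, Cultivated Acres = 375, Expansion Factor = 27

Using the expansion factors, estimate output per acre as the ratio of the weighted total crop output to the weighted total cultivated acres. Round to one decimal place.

5.7

Σ wᵢ·y = 1730×43 + 1000×18 + 1420×86 + 60×24 + 2230×63 + 320×41 + 1810×84 + 1900×9 + 1080×11 + 1860×27
  = 74390 + 18000 + 122120 + 1440 + 140490 + 13120 + 152040 + 17100 + 11880 + 50220 = 600800
Σ wᵢ·x = 310×43 + 530×18 + 215×86 + 55×24 + 460×63 + 375×41 + 60×84 + 200×9 + 140×11 + 375×27
  = 105540
Ratio = 600800 / 105540 = 5.6926284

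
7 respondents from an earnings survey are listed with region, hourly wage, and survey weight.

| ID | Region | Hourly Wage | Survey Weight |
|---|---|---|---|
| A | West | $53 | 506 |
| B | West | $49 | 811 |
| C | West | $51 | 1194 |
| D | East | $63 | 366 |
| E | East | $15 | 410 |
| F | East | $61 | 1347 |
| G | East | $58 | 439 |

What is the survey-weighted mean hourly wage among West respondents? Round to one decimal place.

50.8

West rows: A, B, C
Weighted sum = 53×506 + 49×811 + 51×1194
  = 127451
Sum of weights = 506 + 811 + 1194 = 2511
Weighted mean = 127451 / 2511 = 50.757069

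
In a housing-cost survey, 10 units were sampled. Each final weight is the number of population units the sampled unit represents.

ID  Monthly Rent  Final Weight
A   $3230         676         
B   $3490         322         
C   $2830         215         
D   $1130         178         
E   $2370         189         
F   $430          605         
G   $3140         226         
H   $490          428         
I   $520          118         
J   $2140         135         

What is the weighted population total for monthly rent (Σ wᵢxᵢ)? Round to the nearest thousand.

6095000

Weighted total = 3230×676 + 3490×322 + 2830×215 + 1130×178 + 2370×189 + 430×605 + 3140×226 + 490×428 + 520×118 + 2140×135
  = 2183480 + 1123780 + 608450 + 201140 + 447930 + 260150 + 709640 + 209720 + 61360 + 288900 = 6094550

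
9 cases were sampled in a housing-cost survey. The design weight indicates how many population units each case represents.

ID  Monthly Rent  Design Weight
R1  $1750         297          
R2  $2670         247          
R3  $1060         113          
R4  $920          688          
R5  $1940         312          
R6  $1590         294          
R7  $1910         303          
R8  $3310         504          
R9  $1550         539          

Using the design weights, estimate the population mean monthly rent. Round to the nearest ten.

Weighted sum = 1750×297 + 2670×247 + 1060×113 + 920×688 + 1940×312 + 1590×294 + 1910×303 + 3310×504 + 1550×539
  = 519750 + 659490 + 119780 + 632960 + 605280 + 467460 + 578730 + 1668240 + 835450 = 6087140
Sum of weights = 297 + 247 + 113 + 688 + 312 + 294 + 303 + 504 + 539 = 3297
Weighted mean = 6087140 / 3297 = 1846.2663

1850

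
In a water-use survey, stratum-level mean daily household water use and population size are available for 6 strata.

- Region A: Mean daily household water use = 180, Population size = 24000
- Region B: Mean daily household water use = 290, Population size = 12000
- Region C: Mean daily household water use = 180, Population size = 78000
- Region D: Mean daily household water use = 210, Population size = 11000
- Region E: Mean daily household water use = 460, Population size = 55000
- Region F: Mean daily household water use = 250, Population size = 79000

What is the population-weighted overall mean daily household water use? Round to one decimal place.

Σ Nₕ·x̄ₕ = 180×24000 + 290×12000 + 180×78000 + 210×11000 + 460×55000 + 250×79000
  = 4320000 + 3480000 + 14040000 + 2310000 + 25300000 + 19750000 = 69200000
Σ Nₕ = 24000 + 12000 + 78000 + 11000 + 55000 + 79000 = 259000
Overall mean = 69200000 / 259000 = 267.18147

267.2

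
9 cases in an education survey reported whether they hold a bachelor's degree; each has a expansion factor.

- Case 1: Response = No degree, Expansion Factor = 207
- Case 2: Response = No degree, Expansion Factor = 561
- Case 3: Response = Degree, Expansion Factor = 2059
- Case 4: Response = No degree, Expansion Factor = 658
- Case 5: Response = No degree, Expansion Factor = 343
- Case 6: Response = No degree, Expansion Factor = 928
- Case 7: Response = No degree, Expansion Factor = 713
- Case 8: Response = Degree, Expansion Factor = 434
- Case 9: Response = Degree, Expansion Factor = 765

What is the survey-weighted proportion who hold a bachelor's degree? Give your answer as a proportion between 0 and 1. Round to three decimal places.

0.489

Sum of weights for 'Degree' = 2059 + 434 + 765 = 3258
Total weight = 207 + 561 + 2059 + 658 + 343 + 928 + 713 + 434 + 765 = 6668
Weighted proportion = 3258 / 6668 = 0.48860228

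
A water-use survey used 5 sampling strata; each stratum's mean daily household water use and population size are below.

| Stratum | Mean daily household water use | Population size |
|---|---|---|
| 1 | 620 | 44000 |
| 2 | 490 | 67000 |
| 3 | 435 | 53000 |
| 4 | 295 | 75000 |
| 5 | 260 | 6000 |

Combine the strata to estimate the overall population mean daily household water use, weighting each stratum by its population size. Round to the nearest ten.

440

Σ Nₕ·x̄ₕ = 106850000
Σ Nₕ = 44000 + 67000 + 53000 + 75000 + 6000 = 245000
Overall mean = 106850000 / 245000 = 436.12245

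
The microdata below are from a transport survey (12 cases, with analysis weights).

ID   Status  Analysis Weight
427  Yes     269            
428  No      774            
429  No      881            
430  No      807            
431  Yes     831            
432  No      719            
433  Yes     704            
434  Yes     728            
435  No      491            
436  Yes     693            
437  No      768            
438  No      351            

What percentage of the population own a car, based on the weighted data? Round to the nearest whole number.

Sum of weights for 'Yes' = 269 + 831 + 704 + 728 + 693 = 3225
Total weight = 269 + 774 + 881 + 807 + 831 + 719 + 704 + 728 + 491 + 693 + 768 + 351 = 8016
Weighted proportion = 3225 / 8016 = 0.40232036 → 40.232036%

40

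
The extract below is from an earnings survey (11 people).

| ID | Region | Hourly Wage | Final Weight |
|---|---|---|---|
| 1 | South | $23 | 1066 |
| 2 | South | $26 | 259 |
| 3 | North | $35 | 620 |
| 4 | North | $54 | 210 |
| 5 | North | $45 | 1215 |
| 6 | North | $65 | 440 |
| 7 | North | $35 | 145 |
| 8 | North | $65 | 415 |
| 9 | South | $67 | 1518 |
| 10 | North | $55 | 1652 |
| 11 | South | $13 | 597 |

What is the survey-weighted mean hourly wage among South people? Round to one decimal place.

South rows: 1, 2, 9, 11
Weighted sum = 23×1066 + 26×259 + 67×1518 + 13×597
  = 24518 + 6734 + 101706 + 7761 = 140719
Sum of weights = 1066 + 259 + 1518 + 597 = 3440
Weighted mean = 140719 / 3440 = 40.906686

40.9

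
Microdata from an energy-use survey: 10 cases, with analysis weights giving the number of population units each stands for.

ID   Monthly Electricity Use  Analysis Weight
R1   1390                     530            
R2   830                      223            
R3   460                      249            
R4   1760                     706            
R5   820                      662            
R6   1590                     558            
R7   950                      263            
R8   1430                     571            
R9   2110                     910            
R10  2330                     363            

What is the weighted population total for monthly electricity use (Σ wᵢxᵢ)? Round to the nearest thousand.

7541000

Weighted total = 1390×530 + 830×223 + 460×249 + 1760×706 + 820×662 + 1590×558 + 950×263 + 1430×571 + 2110×910 + 2330×363
  = 736700 + 185090 + 114540 + 1242560 + 542840 + 887220 + 249850 + 816530 + 1920100 + 845790 = 7541220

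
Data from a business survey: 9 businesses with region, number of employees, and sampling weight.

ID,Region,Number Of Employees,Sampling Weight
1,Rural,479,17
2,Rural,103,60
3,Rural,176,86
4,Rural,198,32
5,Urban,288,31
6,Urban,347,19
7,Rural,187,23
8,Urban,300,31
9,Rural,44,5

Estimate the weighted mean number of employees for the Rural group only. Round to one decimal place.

Rural rows: 1, 2, 3, 4, 7, 9
Weighted sum = 40316
Sum of weights = 17 + 60 + 86 + 32 + 23 + 5 = 223
Weighted mean = 40316 / 223 = 180.78924

180.8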